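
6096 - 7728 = - 1632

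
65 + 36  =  101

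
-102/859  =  -1+757/859 = - 0.12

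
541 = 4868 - 4327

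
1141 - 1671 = -530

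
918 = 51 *18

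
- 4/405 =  - 4/405  =  -0.01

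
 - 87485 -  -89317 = 1832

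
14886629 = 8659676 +6226953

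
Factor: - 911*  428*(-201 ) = 2^2*3^1*67^1*107^1 *911^1  =  78371508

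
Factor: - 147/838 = - 2^ ( - 1)*3^1*7^2*419^(- 1)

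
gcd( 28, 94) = 2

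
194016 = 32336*6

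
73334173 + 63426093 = 136760266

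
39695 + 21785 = 61480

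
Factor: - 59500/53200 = -2^( - 2) *5^1*17^1*19^ ( - 1) = - 85/76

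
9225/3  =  3075 = 3075.00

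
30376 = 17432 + 12944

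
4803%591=75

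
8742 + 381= 9123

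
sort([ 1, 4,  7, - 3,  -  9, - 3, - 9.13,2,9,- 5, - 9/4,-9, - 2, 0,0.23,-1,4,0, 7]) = [ - 9.13, - 9, - 9, - 5, - 3,-3, - 9/4, - 2, - 1,0,0, 0.23 , 1, 2,  4,4, 7, 7,  9 ]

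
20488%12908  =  7580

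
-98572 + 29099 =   -  69473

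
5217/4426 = 1+791/4426 = 1.18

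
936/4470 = 156/745= 0.21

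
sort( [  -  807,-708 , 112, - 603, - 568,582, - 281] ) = [ - 807,  -  708, - 603, - 568, - 281,112,  582 ]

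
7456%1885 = 1801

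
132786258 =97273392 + 35512866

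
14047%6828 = 391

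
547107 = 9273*59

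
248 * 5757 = 1427736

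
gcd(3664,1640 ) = 8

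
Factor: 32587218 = 2^1*3^3 *603467^1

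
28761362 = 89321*322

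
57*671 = 38247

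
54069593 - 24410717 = 29658876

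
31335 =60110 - 28775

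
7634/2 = 3817 = 3817.00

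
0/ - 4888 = 0/1 = -  0.00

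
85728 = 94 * 912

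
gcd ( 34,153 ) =17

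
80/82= 40/41=   0.98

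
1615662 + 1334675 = 2950337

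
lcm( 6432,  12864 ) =12864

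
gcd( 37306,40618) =46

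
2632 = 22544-19912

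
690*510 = 351900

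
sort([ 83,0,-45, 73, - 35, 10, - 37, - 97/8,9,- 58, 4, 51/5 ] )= [ - 58, - 45 , - 37, - 35  , - 97/8, 0,4,9  ,  10,  51/5, 73,83] 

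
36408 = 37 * 984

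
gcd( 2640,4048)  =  176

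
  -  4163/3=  - 4163/3 = -1387.67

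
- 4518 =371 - 4889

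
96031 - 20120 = 75911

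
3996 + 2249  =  6245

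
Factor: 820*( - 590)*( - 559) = 270444200  =  2^3*5^2*13^1*41^1*43^1*59^1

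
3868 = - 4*( - 967 ) 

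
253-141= 112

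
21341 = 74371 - 53030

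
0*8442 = 0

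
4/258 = 2/129= 0.02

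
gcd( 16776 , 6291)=2097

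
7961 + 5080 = 13041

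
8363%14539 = 8363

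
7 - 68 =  - 61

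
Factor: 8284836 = 2^2*3^1*7^1*  19^1*29^1*179^1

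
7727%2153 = 1268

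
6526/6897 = 6526/6897= 0.95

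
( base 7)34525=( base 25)e3e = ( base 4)2022013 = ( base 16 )2287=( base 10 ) 8839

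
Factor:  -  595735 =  - 5^1*7^1*17021^1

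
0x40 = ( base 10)64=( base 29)26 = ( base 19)37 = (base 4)1000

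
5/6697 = 5/6697  =  0.00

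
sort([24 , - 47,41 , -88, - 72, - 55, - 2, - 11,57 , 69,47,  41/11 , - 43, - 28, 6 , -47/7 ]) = [ - 88 , - 72, - 55, - 47,-43, -28,  -  11, - 47/7, -2,  41/11,  6, 24, 41, 47,  57,  69]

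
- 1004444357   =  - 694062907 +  - 310381450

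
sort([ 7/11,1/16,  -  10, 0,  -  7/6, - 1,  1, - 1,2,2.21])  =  [ - 10,  -  7/6,-1, -1,0,1/16,7/11,  1,2 , 2.21]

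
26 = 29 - 3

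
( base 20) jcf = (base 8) 17257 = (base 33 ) 771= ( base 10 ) 7855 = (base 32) 7lf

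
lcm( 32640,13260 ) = 424320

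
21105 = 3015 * 7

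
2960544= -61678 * ( - 48 )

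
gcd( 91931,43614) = 1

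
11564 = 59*196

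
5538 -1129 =4409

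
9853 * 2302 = 22681606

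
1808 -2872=-1064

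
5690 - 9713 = -4023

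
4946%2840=2106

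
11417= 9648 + 1769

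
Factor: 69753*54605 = 3^1*5^1*67^1*163^1 * 23251^1 = 3808862565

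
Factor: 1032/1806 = 4/7 = 2^2*7^( - 1 ) 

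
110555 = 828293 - 717738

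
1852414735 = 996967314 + 855447421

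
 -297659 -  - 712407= 414748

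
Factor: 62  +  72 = 2^1*67^1 = 134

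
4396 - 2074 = 2322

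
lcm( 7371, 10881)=228501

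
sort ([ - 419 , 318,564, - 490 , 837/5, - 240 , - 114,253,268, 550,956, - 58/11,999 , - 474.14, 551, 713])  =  [ - 490, - 474.14, - 419 ,-240, - 114, - 58/11,837/5,253 , 268, 318,550,551, 564, 713,956 , 999 ] 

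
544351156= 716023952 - 171672796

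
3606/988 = 3 + 321/494 = 3.65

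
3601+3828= 7429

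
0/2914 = 0 = 0.00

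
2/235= 2/235= 0.01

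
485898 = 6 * 80983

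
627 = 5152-4525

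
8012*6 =48072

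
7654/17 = 7654/17 = 450.24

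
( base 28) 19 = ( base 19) 1i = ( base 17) 23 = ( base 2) 100101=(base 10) 37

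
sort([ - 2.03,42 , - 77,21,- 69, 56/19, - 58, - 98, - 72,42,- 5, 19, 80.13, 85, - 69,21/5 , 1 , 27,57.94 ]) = [ - 98, - 77,- 72, - 69, - 69 , - 58 , - 5, - 2.03, 1 , 56/19,21/5 , 19, 21,27,42,  42, 57.94, 80.13, 85 ]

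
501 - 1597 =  - 1096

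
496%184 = 128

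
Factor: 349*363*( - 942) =- 119339154 = - 2^1*3^2*11^2 * 157^1*349^1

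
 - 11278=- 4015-7263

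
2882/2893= 262/263 = 1.00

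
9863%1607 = 221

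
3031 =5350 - 2319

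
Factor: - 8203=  - 13^1 * 631^1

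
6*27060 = 162360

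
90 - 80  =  10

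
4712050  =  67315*70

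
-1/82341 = -1/82341= -0.00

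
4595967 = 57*80631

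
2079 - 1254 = 825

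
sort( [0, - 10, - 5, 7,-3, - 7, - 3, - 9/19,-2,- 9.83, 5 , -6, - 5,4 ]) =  [ - 10, - 9.83, - 7, - 6, - 5, - 5, - 3,-3 , - 2 , - 9/19, 0, 4,5,  7 ]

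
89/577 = 89/577 = 0.15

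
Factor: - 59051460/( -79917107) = 2^2*3^1*5^1*13^1*163^( - 1)*229^( - 1)*2141^(  -  1 )*75707^1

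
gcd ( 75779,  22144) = 1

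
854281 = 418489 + 435792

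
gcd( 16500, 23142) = 6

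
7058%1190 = 1108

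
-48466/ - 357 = 48466/357 = 135.76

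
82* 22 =1804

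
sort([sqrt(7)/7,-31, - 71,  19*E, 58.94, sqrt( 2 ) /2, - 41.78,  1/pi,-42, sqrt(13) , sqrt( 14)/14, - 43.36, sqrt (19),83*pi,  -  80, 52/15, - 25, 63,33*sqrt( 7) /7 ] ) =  [- 80, - 71,-43.36, - 42, - 41.78, - 31, - 25, sqrt( 14)/14,1/pi,sqrt( 7) /7, sqrt( 2 )/2, 52/15,sqrt( 13 ), sqrt( 19), 33*sqrt(7)/7, 19*E,58.94, 63,  83*pi]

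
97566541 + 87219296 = 184785837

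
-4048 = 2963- 7011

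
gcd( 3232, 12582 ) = 2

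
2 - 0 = 2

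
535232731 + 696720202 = 1231952933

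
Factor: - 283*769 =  - 283^1*769^1 = -217627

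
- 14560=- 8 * 1820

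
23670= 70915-47245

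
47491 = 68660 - 21169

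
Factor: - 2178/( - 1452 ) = 2^( - 1 ) * 3^1 = 3/2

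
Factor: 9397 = 9397^1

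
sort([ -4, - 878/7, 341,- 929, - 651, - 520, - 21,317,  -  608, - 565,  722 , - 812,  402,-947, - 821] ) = [ - 947, - 929, - 821, - 812, - 651,-608,-565,-520 ,-878/7, - 21,  -  4,  317,341, 402,722 ]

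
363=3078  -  2715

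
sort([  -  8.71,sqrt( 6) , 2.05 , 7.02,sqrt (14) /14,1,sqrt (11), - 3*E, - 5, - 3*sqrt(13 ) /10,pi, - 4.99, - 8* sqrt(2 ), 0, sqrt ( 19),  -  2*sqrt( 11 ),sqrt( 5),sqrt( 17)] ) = [ - 8*sqrt(2), - 8.71, - 3*E,-2 * sqrt(11 ), - 5, - 4.99, - 3*sqrt ( 13)/10,0, sqrt(14 )/14,1, 2.05,sqrt( 5 ), sqrt( 6), pi,sqrt (11 ), sqrt (17 ),sqrt ( 19),7.02]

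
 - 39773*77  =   - 3062521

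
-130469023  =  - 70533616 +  - 59935407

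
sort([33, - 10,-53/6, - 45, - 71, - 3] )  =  [-71, - 45, - 10, - 53/6, - 3,33 ]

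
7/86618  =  1/12374 = 0.00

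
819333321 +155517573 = 974850894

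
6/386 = 3/193 = 0.02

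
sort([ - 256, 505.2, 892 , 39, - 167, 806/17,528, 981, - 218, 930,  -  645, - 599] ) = [ - 645, - 599, - 256,-218, - 167, 39, 806/17, 505.2, 528, 892, 930, 981]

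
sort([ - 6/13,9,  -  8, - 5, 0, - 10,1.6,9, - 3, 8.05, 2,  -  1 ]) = [-10, - 8, - 5,-3,-1, - 6/13,0,1.6,2 , 8.05, 9,  9 ] 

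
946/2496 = 473/1248 = 0.38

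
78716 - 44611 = 34105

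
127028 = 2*63514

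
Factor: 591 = 3^1*197^1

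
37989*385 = 14625765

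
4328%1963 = 402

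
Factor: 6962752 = 2^6 * 108793^1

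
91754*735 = 67439190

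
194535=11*17685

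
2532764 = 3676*689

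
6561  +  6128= 12689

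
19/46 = 19/46 = 0.41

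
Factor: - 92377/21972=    - 2^(-2) * 3^( - 1)*1831^( - 1) *92377^1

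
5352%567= 249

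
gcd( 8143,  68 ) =17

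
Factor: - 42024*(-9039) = 379854936 = 2^3*3^2*17^1*23^1*103^1*131^1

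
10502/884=11 + 389/442  =  11.88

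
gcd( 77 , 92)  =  1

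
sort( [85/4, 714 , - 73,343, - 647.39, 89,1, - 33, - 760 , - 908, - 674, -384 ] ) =[  -  908, - 760, - 674 , - 647.39, -384, - 73,- 33, 1 , 85/4, 89 , 343 , 714]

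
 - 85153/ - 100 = 851+53/100 = 851.53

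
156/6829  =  156/6829 = 0.02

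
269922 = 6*44987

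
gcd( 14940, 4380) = 60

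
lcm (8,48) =48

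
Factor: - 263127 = -3^1* 139^1*631^1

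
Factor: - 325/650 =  - 1/2 = - 2^( -1 ) 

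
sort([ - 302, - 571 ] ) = [ - 571 , - 302] 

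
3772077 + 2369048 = 6141125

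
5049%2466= 117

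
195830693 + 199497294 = 395327987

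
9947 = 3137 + 6810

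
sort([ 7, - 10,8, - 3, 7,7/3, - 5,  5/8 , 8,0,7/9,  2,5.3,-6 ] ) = [ - 10, - 6,- 5, - 3, 0, 5/8,7/9,2,7/3,5.3,7,7,8,  8 ]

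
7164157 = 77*93041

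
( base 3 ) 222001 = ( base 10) 703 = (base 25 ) 133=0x2bf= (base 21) 1ca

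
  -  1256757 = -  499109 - 757648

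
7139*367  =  2620013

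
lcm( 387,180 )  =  7740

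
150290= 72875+77415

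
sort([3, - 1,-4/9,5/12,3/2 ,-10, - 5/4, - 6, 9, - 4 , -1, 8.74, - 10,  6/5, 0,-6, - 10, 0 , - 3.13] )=[ - 10, - 10, - 10,  -  6, - 6,-4, - 3.13,  -  5/4, - 1, -1, - 4/9, 0 , 0,  5/12,6/5, 3/2,3,8.74, 9]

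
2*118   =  236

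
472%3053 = 472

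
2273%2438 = 2273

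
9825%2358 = 393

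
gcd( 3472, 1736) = 1736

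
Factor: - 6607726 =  - 2^1*983^1 * 3361^1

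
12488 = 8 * 1561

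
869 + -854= 15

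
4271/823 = 4271/823 = 5.19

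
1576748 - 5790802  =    -  4214054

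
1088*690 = 750720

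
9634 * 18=173412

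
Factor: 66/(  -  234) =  - 3^( - 1)*11^1 * 13^( - 1)=-11/39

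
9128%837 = 758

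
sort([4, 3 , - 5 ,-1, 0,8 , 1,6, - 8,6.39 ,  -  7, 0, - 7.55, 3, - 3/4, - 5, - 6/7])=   [ - 8, - 7.55, - 7, - 5, - 5, - 1,-6/7, - 3/4,0,0,  1,  3, 3,  4,6,6.39, 8 ]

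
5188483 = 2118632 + 3069851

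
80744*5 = 403720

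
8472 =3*2824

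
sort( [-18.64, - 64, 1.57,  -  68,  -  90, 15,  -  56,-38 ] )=[ - 90, -68, - 64,-56,-38, - 18.64,1.57 , 15]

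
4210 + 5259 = 9469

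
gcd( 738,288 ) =18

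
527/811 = 527/811 = 0.65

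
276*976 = 269376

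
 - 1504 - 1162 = - 2666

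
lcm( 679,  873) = 6111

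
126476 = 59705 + 66771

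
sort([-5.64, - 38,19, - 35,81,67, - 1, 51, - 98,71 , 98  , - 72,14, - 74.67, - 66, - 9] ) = [ - 98, - 74.67,- 72, - 66, - 38, - 35, - 9, - 5.64, - 1, 14, 19, 51, 67,71, 81,98 ]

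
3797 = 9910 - 6113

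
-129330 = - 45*2874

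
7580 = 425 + 7155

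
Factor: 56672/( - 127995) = -2^5 *3^( - 1 ) * 5^ (-1)*11^1*53^( - 1 ) = - 352/795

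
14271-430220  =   - 415949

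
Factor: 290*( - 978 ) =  - 283620 = - 2^2*3^1*5^1*29^1*163^1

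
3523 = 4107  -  584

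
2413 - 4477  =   - 2064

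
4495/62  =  72+ 1/2 =72.50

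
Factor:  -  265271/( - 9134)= 2^( - 1)*4567^( - 1)*265271^1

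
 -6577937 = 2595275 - 9173212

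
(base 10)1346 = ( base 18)42e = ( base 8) 2502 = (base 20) 376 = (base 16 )542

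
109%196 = 109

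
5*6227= 31135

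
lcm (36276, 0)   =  0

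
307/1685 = 307/1685 = 0.18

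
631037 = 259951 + 371086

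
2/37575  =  2/37575 = 0.00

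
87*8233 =716271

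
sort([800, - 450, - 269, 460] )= [- 450,-269,460, 800 ]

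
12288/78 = 2048/13 = 157.54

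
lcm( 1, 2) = 2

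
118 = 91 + 27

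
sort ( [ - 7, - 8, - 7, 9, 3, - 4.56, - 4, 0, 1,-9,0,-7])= [ - 9,-8,-7,  -  7,-7, - 4.56, -4, 0, 0,  1, 3, 9]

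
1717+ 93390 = 95107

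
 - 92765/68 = -1365+ 55/68 = - 1364.19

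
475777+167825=643602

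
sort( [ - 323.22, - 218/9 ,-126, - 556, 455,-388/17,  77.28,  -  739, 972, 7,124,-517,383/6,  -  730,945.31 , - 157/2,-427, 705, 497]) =[ - 739, - 730, -556,-517, - 427, - 323.22,-126, - 157/2, - 218/9, -388/17,7,383/6, 77.28, 124, 455,497,705,945.31, 972 ] 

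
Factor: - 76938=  - 2^1*3^1*12823^1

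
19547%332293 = 19547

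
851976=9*94664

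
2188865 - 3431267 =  - 1242402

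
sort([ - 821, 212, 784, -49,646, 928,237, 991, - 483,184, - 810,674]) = [- 821 , - 810, - 483 ,  -  49,184, 212,  237, 646,674, 784,928,991]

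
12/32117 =12/32117  =  0.00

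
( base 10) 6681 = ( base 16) 1a19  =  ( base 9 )10143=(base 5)203211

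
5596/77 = 72+ 52/77  =  72.68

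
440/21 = 440/21 = 20.95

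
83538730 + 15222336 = 98761066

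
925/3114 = 925/3114= 0.30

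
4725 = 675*7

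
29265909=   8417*3477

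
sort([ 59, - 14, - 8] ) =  [ - 14,-8,  59]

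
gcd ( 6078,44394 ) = 6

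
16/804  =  4/201 = 0.02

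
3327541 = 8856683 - 5529142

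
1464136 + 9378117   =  10842253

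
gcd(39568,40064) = 16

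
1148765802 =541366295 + 607399507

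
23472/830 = 28 + 116/415 = 28.28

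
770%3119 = 770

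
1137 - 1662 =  - 525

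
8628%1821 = 1344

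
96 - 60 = 36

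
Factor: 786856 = 2^3*7^1*14051^1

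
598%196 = 10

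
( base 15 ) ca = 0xBE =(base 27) 71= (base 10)190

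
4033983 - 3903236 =130747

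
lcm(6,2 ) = 6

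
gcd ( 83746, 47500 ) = 2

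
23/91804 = 23/91804 = 0.00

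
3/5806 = 3/5806  =  0.00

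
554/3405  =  554/3405 = 0.16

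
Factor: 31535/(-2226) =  - 85/6 = - 2^(-1)*3^( - 1)*5^1*17^1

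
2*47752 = 95504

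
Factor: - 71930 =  - 2^1 * 5^1*7193^1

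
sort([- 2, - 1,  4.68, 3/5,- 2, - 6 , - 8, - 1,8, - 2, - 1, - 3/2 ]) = [ - 8,-6, - 2, - 2, - 2, - 3/2,-1, - 1, - 1, 3/5, 4.68, 8 ]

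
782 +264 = 1046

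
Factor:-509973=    - 3^1*169991^1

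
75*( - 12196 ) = -914700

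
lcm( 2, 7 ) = 14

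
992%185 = 67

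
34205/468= 73  +  41/468 = 73.09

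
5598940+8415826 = 14014766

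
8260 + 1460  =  9720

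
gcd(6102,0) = 6102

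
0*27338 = 0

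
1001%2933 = 1001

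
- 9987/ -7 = 9987/7   =  1426.71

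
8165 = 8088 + 77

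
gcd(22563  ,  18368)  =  1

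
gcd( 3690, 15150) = 30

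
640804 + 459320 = 1100124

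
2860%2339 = 521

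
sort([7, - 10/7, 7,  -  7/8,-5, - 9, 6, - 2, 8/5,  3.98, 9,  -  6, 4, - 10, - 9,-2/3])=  [-10, - 9, - 9, - 6, - 5,- 2, - 10/7, - 7/8,-2/3, 8/5, 3.98,4,6, 7, 7, 9]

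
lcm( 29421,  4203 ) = 29421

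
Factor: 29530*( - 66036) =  - 2^3 * 3^1  *5^1*2953^1*5503^1 = - 1950043080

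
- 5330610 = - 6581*810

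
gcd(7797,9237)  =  3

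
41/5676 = 41/5676=0.01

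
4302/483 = 1434/161= 8.91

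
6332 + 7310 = 13642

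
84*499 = 41916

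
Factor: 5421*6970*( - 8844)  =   - 2^3*3^2*5^1  *11^1*13^1*17^1*41^1*67^1*139^1 = - 334164968280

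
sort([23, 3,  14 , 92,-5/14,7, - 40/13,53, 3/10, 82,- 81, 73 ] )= [ - 81,-40/13,- 5/14,3/10,3,7, 14,  23, 53, 73,82, 92 ]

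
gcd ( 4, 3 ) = 1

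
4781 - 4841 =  - 60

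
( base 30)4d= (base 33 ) 41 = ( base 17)7e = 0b10000101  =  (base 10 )133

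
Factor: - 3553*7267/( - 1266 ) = 2^( - 1 )*3^(-1)*11^1* 13^2*17^1*19^1*43^1*211^( - 1) = 25819651/1266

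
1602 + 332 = 1934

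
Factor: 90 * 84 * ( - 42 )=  - 317520=- 2^4*3^4  *5^1*7^2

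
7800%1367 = 965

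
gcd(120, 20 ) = 20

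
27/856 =27/856 = 0.03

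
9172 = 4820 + 4352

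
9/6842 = 9/6842= 0.00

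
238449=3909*61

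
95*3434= 326230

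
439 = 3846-3407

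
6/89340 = 1/14890= 0.00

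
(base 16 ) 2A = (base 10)42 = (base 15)2C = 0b101010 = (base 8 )52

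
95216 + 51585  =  146801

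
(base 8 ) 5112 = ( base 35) 259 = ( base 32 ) 2IA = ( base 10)2634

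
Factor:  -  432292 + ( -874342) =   -  2^1*7^2*67^1 * 199^1  =  -1306634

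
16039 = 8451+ 7588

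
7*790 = 5530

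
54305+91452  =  145757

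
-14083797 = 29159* (-483)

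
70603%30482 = 9639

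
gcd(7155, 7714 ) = 1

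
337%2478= 337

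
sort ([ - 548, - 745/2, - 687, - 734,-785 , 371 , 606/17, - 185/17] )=[ - 785,-734, - 687, - 548, - 745/2, - 185/17,606/17,371 ] 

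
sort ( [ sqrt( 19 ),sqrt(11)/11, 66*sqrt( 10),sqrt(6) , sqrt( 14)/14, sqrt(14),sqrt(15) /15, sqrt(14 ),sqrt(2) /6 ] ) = [sqrt(2 )/6,sqrt(15) /15, sqrt( 14)/14,sqrt( 11 ) /11,sqrt(6 ),sqrt( 14 ),sqrt (14 ), sqrt( 19 ),66*sqrt(10 )] 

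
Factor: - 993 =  - 3^1*331^1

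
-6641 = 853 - 7494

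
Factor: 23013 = 3^2*2557^1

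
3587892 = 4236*847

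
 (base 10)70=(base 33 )24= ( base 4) 1012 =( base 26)2i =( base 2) 1000110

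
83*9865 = 818795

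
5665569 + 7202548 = 12868117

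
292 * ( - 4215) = - 1230780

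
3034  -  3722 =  -688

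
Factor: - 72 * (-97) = 2^3*3^2*97^1  =  6984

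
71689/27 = 2655 + 4/27 = 2655.15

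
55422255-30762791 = 24659464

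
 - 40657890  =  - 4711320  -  35946570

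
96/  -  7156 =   -  1 + 1765/1789 = - 0.01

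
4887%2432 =23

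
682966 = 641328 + 41638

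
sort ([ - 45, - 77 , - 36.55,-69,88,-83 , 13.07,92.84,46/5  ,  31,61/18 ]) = [-83, -77,-69, - 45,-36.55,61/18, 46/5,13.07, 31,88,92.84 ] 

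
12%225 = 12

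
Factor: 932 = 2^2*233^1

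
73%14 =3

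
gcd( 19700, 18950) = 50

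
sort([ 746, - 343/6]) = [ - 343/6,746 ] 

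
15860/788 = 3965/197 =20.13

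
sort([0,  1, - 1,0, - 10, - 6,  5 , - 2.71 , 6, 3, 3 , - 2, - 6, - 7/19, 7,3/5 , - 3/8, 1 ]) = [ - 10, - 6, - 6, - 2.71, - 2, - 1 , - 3/8, - 7/19, 0,  0 , 3/5, 1, 1,3, 3 , 5,6, 7]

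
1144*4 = 4576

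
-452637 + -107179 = - 559816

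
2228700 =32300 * 69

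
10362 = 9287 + 1075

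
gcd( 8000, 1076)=4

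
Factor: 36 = 2^2*3^2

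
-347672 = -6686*52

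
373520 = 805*464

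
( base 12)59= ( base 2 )1000101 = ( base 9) 76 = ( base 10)69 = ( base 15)49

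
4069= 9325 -5256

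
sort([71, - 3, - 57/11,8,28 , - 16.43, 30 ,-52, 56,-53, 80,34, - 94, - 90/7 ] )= [ - 94, - 53, - 52, - 16.43, - 90/7, - 57/11, - 3, 8,28,30,34,56,71, 80 ]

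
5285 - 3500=1785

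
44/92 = 11/23 = 0.48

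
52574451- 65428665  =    -  12854214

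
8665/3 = 8665/3 =2888.33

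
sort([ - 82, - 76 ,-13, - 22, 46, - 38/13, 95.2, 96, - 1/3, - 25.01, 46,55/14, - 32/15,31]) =[ - 82,  -  76,  -  25.01, - 22, - 13,-38/13, - 32/15,- 1/3, 55/14, 31, 46, 46, 95.2, 96 ] 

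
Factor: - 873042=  - 2^1*3^1*227^1*641^1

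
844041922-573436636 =270605286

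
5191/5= 1038 + 1/5 = 1038.20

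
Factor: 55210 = 2^1 * 5^1*5521^1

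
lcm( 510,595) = 3570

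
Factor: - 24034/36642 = -61/93 =- 3^(  -  1)*31^(- 1)*61^1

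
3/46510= 3/46510 = 0.00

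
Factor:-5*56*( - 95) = 26600 = 2^3 *5^2 * 7^1*19^1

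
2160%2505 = 2160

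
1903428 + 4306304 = 6209732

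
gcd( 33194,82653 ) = 1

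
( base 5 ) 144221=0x182a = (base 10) 6186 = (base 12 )36b6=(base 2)1100000101010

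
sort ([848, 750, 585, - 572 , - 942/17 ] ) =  [ - 572,- 942/17 , 585, 750,848 ] 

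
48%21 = 6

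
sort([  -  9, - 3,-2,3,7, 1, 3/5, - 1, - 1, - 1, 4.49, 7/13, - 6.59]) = [  -  9 ,-6.59,-3, - 2, -1, - 1, - 1, 7/13,3/5,1,3, 4.49, 7 ]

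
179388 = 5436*33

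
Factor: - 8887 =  -8887^1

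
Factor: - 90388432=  - 2^4*1319^1*4283^1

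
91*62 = 5642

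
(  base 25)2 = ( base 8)2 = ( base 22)2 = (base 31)2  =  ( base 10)2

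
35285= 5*7057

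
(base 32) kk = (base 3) 220110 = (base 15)2e0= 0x294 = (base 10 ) 660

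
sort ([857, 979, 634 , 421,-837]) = [ - 837,  421,634,  857, 979 ]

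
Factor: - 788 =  - 2^2*197^1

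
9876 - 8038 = 1838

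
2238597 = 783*2859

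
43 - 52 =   -  9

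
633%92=81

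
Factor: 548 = 2^2 * 137^1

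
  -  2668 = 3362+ - 6030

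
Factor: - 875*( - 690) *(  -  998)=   -  2^2*3^1* 5^4*7^1*23^1*499^1 =-  602542500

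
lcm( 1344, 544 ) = 22848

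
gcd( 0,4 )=4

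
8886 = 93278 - 84392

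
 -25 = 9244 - 9269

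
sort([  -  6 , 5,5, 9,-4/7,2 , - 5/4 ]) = [  -  6,  -  5/4 ,  -  4/7 , 2,5, 5,9] 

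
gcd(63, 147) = 21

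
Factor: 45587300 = 2^2 * 5^2*11^1*41443^1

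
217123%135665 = 81458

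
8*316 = 2528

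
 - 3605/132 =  - 3605/132 =- 27.31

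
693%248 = 197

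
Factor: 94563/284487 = 237/713 = 3^1*23^( - 1 )*31^ (-1) *79^1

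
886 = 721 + 165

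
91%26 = 13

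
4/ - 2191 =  - 1 + 2187/2191 = -0.00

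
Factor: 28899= 3^2*13^2*19^1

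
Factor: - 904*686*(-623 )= 386349712 = 2^4*7^4*89^1*113^1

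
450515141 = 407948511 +42566630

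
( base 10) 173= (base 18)9b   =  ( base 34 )53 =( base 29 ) 5s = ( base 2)10101101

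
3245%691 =481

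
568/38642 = 284/19321 = 0.01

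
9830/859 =9830/859 = 11.44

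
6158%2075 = 2008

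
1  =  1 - 0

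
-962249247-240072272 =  -1202321519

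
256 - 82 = 174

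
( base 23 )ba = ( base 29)92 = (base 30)8n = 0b100000111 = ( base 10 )263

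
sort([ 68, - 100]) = [ - 100,68] 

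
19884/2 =9942 = 9942.00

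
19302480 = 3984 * 4845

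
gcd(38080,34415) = 5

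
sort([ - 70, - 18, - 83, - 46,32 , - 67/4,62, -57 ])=[ - 83, - 70, - 57, - 46 , - 18, - 67/4, 32,62] 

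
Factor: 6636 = 2^2*3^1*7^1*79^1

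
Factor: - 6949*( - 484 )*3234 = 2^3*3^1*7^2*11^3*6949^1= 10876963944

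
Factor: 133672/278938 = 2^2*7^2*409^( - 1 ) = 196/409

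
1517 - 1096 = 421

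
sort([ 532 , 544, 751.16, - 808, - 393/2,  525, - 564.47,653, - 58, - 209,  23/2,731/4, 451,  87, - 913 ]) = [  -  913, - 808,-564.47,-209,-393/2, - 58,23/2 , 87, 731/4, 451, 525,532,544, 653,751.16]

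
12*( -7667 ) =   -  92004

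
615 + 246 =861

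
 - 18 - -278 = 260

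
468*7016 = 3283488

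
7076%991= 139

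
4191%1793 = 605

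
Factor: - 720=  - 2^4* 3^2 * 5^1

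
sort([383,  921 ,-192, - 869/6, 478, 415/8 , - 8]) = [ - 192, - 869/6, - 8,  415/8,383, 478,921]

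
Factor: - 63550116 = - 2^2 * 3^3*7^1 * 84061^1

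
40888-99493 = -58605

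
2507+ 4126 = 6633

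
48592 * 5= 242960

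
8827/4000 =2 + 827/4000  =  2.21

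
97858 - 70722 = 27136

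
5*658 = 3290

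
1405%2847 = 1405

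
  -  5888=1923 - 7811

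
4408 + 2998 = 7406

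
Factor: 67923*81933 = 5565135159 = 3^3*31^1*881^1*7547^1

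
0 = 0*9351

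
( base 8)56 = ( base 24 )1m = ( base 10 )46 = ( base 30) 1G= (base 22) 22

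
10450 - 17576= - 7126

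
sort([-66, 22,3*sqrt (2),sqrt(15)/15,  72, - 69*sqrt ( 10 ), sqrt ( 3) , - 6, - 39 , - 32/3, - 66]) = [ - 69*sqrt(10), - 66,- 66, - 39, - 32/3,- 6, sqrt(15)/15,sqrt( 3), 3 * sqrt( 2),22,72 ]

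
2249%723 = 80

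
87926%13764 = 5342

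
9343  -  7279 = 2064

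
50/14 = 25/7 = 3.57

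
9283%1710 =733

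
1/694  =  1/694= 0.00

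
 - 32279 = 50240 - 82519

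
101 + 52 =153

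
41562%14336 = 12890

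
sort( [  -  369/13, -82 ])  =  [ - 82, - 369/13] 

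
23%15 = 8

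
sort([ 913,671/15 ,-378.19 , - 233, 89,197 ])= [ - 378.19, - 233,  671/15,89, 197 , 913]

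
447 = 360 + 87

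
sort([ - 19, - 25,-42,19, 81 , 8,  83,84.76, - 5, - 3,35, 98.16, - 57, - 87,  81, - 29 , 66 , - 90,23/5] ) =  [ - 90, - 87, - 57 , - 42, - 29, - 25, - 19,-5, - 3,23/5, 8, 19,35,66,81,81, 83  ,  84.76,  98.16]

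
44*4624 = 203456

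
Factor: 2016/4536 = 4/9 = 2^2*3^( - 2 )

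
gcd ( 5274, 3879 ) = 9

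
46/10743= 46/10743 = 0.00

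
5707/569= 10 + 17/569 = 10.03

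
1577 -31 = 1546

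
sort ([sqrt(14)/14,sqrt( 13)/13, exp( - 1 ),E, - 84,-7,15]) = [-84,- 7,sqrt (14)/14, sqrt(13 ) /13,exp(-1), E, 15 ]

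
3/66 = 1/22 = 0.05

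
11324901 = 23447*483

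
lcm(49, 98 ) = 98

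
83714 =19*4406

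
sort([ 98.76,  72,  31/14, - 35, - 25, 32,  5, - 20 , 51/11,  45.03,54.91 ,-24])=[ - 35,-25, - 24, -20 , 31/14,51/11, 5, 32, 45.03,  54.91,  72, 98.76] 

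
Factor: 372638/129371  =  2^1*7^1*11^( - 1 )*19^( - 1)*43^1  =  602/209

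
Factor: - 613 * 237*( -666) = 96757146=2^1*3^3*37^1*79^1*613^1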